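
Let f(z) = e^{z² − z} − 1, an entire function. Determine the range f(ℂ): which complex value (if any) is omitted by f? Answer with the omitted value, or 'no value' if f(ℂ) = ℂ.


Little Picard bounds the complement of f(ℂ) to at most one point.
The exponent g(z) = z² − z is a nonconstant polynomial, hence surjective onto ℂ. So e^{g(z)} takes every value in {e^w : w ∈ ℂ} = ℂ ∖ {0}. Adding -1 shifts the range to ℂ ∖ {-1}. f omits exactly -1.

Omitted value: -1.


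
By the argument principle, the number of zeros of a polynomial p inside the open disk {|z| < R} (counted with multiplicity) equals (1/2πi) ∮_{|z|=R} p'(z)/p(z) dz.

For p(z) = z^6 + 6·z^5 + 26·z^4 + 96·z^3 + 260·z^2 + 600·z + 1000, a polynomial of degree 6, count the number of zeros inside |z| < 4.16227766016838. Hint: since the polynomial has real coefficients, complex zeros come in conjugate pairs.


The zeros of p are: (-1 + 3i), (-1 - 3i), (1 + 3i), (1 - 3i), (-3 + 1i), (-3 - 1i).
Their magnitudes are: 3.162, 3.162, 3.162, 3.162, 3.162, 3.162.
Zeros with |z| < R = 4.16227766016838: (-1 + 3i), (-1 - 3i), (1 + 3i), (1 - 3i), (-3 + 1i), (-3 - 1i).
Count = 6.
By the argument principle, (1/2πi) ∮_{|z|=R} p'(z)/p(z) dz equals exactly this count.

Number of zeros inside |z| < 4.16227766016838: 6.


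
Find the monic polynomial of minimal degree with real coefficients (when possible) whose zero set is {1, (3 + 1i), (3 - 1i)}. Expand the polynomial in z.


The polynomial is p(z) = ∏_{α ∈ S} (z − α), where S = {1, (3 + 1i), (3 - 1i)}.
Expanding the product yields: p(z) = z^3 -7·z^2 + 16·z -10.
Note conjugate pairs combine to real quadratics: (z − (3+1i))(z − (3−1i)) = z² − 6z + 10.
The resulting polynomial has degree 3 and real coefficients as required.

p(z) = z^3 -7·z^2 + 16·z -10.


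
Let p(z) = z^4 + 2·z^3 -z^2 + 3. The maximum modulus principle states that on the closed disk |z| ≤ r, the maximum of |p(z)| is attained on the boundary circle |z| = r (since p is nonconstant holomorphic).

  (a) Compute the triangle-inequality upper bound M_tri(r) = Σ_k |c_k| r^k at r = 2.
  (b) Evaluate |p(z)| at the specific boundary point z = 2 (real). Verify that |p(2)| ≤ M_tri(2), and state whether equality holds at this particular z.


Coefficients: c_0 = 3, c_1 = 0, c_2 = -1, c_3 = 2, c_4 = 1. Radius r = 2.
Part (a). Triangle bound: M_tri(r) = Σ_k |c_k| r^k
  = |3|·2^0 + |0|·2^1 + |-1|·2^2 + |2|·2^3 + |1|·2^4
  = 3 + 0 + 4 + 16 + 16 = 39.
This bounds M(r) := max_{|z|=r} |p(z)| from above; equality holds iff all terms c_k z^k can be made to align in phase at a single z on |z|=r.
Part (b). At z = 2 (real, on the circle |z| = r):
  p(2) = (3)·2^0 + (0)·2^1 + (-1)·2^2 + (2)·2^3 + (1)·2^4 = 31.
  |p(2)| = 31.
Check: |p(2)| = 31 ≤ 39 = M_tri(2). ✓ Equality does not hold at z = 2 (the coefficients have mixed signs, so the terms do not all align in phase there).

M_tri(2) = 39; |p(2)| = 31; equality at z=2: no.


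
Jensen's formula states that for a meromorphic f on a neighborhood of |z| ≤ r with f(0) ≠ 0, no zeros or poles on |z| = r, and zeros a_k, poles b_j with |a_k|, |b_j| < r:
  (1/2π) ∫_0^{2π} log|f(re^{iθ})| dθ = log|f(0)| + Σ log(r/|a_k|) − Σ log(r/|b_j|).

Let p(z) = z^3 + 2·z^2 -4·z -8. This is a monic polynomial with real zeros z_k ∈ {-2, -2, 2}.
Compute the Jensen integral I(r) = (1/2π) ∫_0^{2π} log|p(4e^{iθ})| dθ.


Zeros: -2, -2, 2; r = 4.
Inside |z| < r: -2, -2, 2. Outside (|z| ≥ r): ∅.
p(0) = -8, so log|p(0)| = log(8) = 2.0794.
Apply Jensen: I(r) = log|p(0)| + Σ_k log(r/|z_k|), summed over zeros inside |z| < r.
  log(r/|z_k|) for z_k = -2: log(4/2) = 0.6931
  log(r/|z_k|) for z_k = -2: log(4/2) = 0.6931
  log(r/|z_k|) for z_k = 2: log(4/2) = 0.6931
Sum over inside zeros: 2.0794.
I(r) = log|p(0)| + (inside sum) = 2.0794 + 2.0794 = 4.1589.
Closed form (all zeros inside, monic): I(r) = n·log(r) = 3·log(4) = 4.1589. ✓

I(r) ≈ 4.1589.


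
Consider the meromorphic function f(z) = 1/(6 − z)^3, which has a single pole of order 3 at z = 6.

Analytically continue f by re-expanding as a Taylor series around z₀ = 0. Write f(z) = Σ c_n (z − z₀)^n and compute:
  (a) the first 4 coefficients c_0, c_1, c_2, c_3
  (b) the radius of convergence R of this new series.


Let w = z − z₀, so z = z₀ + w.
Then 6 − z = 6 − (z₀ + w) = (6 − z₀) − w = 6 − w.
f(z) = 1/(6 − w)^3 = (1/(6)^3) · (1 − w/(6))^{−3}.
By the binomial series (1−u)^{−3} = Σ_{n≥0} C(n+2, 2) u^n for |u|<1, with u = w/(6):
  c_n = C(n+2, 2) / (6)^(n+3).
  c_0 = 1/(6)^3 = 1/216.
  c_1 = 3/(6)^4 = 1/432.
  c_2 = 6/(6)^5 = 1/1296.
  c_3 = 10/(6)^6 = 5/23328.
The series is valid for |w/d| < 1, i.e. |z − z₀| < |d|.
Radius of convergence: R = |6 − z₀| = |6| = 6 (distance from z₀ to the singularity z = 6).

c_0 = 1/216, c_1 = 1/432, c_2 = 1/1296, c_3 = 5/23328; R = 6.


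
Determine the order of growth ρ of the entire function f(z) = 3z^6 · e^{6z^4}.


M(r) = max_{|z|=r} |3|·|z|^6·|e^{6z^4}| = 3·r^6 · e^{6r^4} (the factors attain their maxima compatibly on |z|=r). Then log M(r) = log 3 + 6·log r + 6r^4, dominated by the last term, so log log M(r) ~ 4·log r. The polynomial factor 3z^6 contributes only a log r term and does not affect the order. ρ = 4.
Therefore ρ = 4.

Order ρ = 4.


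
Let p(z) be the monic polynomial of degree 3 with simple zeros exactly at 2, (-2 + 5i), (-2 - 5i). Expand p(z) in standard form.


The polynomial is p(z) = ∏_{α ∈ S} (z − α), where S = {2, (-2 + 5i), (-2 - 5i)}.
Expanding the product yields: p(z) = z^3 + 2·z^2 + 21·z -58.
Note conjugate pairs combine to real quadratics: (z − (-2+5i))(z − (-2−5i)) = z² + 4z + 29.
The resulting polynomial has degree 3 and real coefficients as required.

p(z) = z^3 + 2·z^2 + 21·z -58.


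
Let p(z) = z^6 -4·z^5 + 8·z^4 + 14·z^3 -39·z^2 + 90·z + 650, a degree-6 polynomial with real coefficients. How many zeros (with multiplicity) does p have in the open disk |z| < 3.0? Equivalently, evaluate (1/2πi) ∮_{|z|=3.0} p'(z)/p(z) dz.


The zeros of p are: (-2 + 1i), (-2 - 1i), (1 + 3i), (1 - 3i), (3 + 2i), (3 - 2i).
Their magnitudes are: 2.236, 2.236, 3.162, 3.162, 3.606, 3.606.
Zeros with |z| < R = 3.0: (-2 + 1i), (-2 - 1i).
Count = 2.
By the argument principle, (1/2πi) ∮_{|z|=R} p'(z)/p(z) dz equals exactly this count.

Number of zeros inside |z| < 3.0: 2.


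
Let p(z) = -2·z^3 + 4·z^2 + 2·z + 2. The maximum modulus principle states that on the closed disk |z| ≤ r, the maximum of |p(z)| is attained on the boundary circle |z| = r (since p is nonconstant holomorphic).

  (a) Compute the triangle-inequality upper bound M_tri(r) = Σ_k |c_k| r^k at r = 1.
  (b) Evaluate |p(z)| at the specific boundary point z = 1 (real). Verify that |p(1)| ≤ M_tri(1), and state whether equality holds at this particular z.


Coefficients: c_0 = 2, c_1 = 2, c_2 = 4, c_3 = -2. Radius r = 1.
Part (a). Triangle bound: M_tri(r) = Σ_k |c_k| r^k
  = |2|·1^0 + |2|·1^1 + |4|·1^2 + |-2|·1^3
  = 2 + 2 + 4 + 2 = 10.
This bounds M(r) := max_{|z|=r} |p(z)| from above; equality holds iff all terms c_k z^k can be made to align in phase at a single z on |z|=r.
Part (b). At z = 1 (real, on the circle |z| = r):
  p(1) = (2)·1^0 + (2)·1^1 + (4)·1^2 + (-2)·1^3 = 6.
  |p(1)| = 6.
Check: |p(1)| = 6 ≤ 10 = M_tri(1). ✓ Equality does not hold at z = 1 (the coefficients have mixed signs, so the terms do not all align in phase there).

M_tri(1) = 10; |p(1)| = 6; equality at z=1: no.


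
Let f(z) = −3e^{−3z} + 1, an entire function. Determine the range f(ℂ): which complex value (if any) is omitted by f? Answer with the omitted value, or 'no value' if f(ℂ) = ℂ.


Little Picard bounds the complement of f(ℂ) to at most one point.
e^{−3z} is never zero on ℂ, so -3·e^{−3z} takes every value in ℂ ∖ {0}. Adding 1 shifts the range to ℂ ∖ {1}. Thus f omits exactly the value 1.

Omitted value: 1.


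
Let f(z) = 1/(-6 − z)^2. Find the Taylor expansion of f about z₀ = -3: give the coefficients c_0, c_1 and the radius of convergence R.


Let w = z − z₀, so z = z₀ + w.
Then -6 − z = -6 − (z₀ + w) = (-6 − z₀) − w = -3 − w.
f(z) = 1/(-3 − w)^2 = (1/(-3)^2) · (1 − w/(-3))^{−2}.
By the binomial series (1−u)^{−2} = Σ_{n≥0} C(n+1, 1) u^n for |u|<1, with u = w/(-3):
  c_n = C(n+1, 1) / (-3)^(n+2).
  c_0 = 1/(-3)^2 = 1/9.
  c_1 = 2/(-3)^3 = -2/27.
The series is valid for |w/d| < 1, i.e. |z − z₀| < |d|.
Radius of convergence: R = |-6 − z₀| = |-3| = 3 (distance from z₀ to the singularity z = -6).

c_0 = 1/9, c_1 = -2/27; R = 3.


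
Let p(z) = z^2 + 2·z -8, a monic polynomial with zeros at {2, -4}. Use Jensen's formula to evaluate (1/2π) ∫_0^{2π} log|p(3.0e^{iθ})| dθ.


Zeros: -4, 2; r = 3.0.
Inside |z| < r: 2. Outside (|z| ≥ r): -4.
p(0) = -8, so log|p(0)| = log(8) = 2.0794.
Apply Jensen: I(r) = log|p(0)| + Σ_k log(r/|z_k|), summed over zeros inside |z| < r.
  log(r/|z_k|) for z_k = 2: log(3.0/2) = 0.4055
  Outside zeros (-4) contribute nothing to the Jensen sum.
Sum over inside zeros: 0.4055.
I(r) = log|p(0)| + (inside sum) = 2.0794 + 0.4055 = 2.4849.
Note: since some zeros are outside |z| ≤ r, the simplified n·log(r) form does NOT apply — only the inside zeros contribute.

I(r) ≈ 2.4849.


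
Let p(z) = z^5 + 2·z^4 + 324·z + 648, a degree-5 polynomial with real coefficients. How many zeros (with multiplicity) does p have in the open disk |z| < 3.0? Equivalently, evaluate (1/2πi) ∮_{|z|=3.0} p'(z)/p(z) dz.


The zeros of p are: (-3 + 3i), (-3 - 3i), -2, (3 + 3i), (3 - 3i).
Their magnitudes are: 4.243, 4.243, 2, 4.243, 4.243.
Zeros with |z| < R = 3.0: -2.
Count = 1.
By the argument principle, (1/2πi) ∮_{|z|=R} p'(z)/p(z) dz equals exactly this count.

Number of zeros inside |z| < 3.0: 1.


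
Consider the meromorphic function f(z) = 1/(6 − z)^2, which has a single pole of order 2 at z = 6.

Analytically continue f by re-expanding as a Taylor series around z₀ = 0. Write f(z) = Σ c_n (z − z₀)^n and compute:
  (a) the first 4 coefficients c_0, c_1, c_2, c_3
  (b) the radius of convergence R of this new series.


Let w = z − z₀, so z = z₀ + w.
Then 6 − z = 6 − (z₀ + w) = (6 − z₀) − w = 6 − w.
f(z) = 1/(6 − w)^2 = (1/(6)^2) · (1 − w/(6))^{−2}.
By the binomial series (1−u)^{−2} = Σ_{n≥0} C(n+1, 1) u^n for |u|<1, with u = w/(6):
  c_n = C(n+1, 1) / (6)^(n+2).
  c_0 = 1/(6)^2 = 1/36.
  c_1 = 2/(6)^3 = 1/108.
  c_2 = 3/(6)^4 = 1/432.
  c_3 = 4/(6)^5 = 1/1944.
The series is valid for |w/d| < 1, i.e. |z − z₀| < |d|.
Radius of convergence: R = |6 − z₀| = |6| = 6 (distance from z₀ to the singularity z = 6).

c_0 = 1/36, c_1 = 1/108, c_2 = 1/432, c_3 = 1/1944; R = 6.


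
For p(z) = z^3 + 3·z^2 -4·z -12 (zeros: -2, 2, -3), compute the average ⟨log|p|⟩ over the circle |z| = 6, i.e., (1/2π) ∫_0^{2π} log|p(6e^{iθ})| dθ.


Zeros: -3, -2, 2; r = 6.
Inside |z| < r: -3, -2, 2. Outside (|z| ≥ r): ∅.
p(0) = -12, so log|p(0)| = log(12) = 2.4849.
Apply Jensen: I(r) = log|p(0)| + Σ_k log(r/|z_k|), summed over zeros inside |z| < r.
  log(r/|z_k|) for z_k = -2: log(6/2) = 1.0986
  log(r/|z_k|) for z_k = 2: log(6/2) = 1.0986
  log(r/|z_k|) for z_k = -3: log(6/3) = 0.6931
Sum over inside zeros: 2.8904.
I(r) = log|p(0)| + (inside sum) = 2.4849 + 2.8904 = 5.3753.
Closed form (all zeros inside, monic): I(r) = n·log(r) = 3·log(6) = 5.3753. ✓

I(r) ≈ 5.3753.


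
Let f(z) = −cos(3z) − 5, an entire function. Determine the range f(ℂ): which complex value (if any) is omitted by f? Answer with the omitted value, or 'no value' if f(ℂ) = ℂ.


Little Picard bounds the complement of f(ℂ) to at most one point.
cos is entire and surjective onto ℂ: for every w ∈ ℂ, cos(ζ) = w has a solution ζ ∈ ℂ (e.g., via the complex inverse arccos). With ζ = 3z this gives z = ζ/(3). Then -1·cos(3z) takes every value in -1·ℂ = ℂ, and adding -5 is a bijection of ℂ. So f is surjective and omits no value. (Note: only on the real line is cos bounded by [−1, 1].)

Omitted value: no value.


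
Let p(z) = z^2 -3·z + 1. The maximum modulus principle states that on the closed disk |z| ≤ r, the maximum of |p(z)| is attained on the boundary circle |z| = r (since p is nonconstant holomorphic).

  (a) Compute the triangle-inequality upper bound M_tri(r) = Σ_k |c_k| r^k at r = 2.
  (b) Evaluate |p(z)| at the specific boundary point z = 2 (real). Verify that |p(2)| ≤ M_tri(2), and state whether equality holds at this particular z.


Coefficients: c_0 = 1, c_1 = -3, c_2 = 1. Radius r = 2.
Part (a). Triangle bound: M_tri(r) = Σ_k |c_k| r^k
  = |1|·2^0 + |-3|·2^1 + |1|·2^2
  = 1 + 6 + 4 = 11.
This bounds M(r) := max_{|z|=r} |p(z)| from above; equality holds iff all terms c_k z^k can be made to align in phase at a single z on |z|=r.
Part (b). At z = 2 (real, on the circle |z| = r):
  p(2) = (1)·2^0 + (-3)·2^1 + (1)·2^2 = -1.
  |p(2)| = 1.
Check: |p(2)| = 1 ≤ 11 = M_tri(2). ✓ Equality does not hold at z = 2 (the coefficients have mixed signs, so the terms do not all align in phase there).

M_tri(2) = 11; |p(2)| = 1; equality at z=2: no.


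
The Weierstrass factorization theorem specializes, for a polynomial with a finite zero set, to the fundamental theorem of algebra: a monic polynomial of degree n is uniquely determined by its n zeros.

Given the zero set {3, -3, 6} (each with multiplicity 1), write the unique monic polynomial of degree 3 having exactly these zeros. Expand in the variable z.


The polynomial is p(z) = ∏_{α ∈ S} (z − α), where S = {3, -3, 6}.
Expanding the product yields: p(z) = z^3 -6·z^2 -9·z + 54.
The resulting polynomial has degree 3 and real coefficients as required.

p(z) = z^3 -6·z^2 -9·z + 54.


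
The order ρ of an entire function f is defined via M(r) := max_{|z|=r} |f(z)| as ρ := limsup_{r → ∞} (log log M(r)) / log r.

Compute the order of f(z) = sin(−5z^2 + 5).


Write sin(w) = (e^{iw} ± e^{−iw})/(2 or 2i), so |sin(w)| ≤ e^{|w|}. With w = −5z^2 + 5, |w| ≤ 5r^2 + 5 on |z|=r, giving M(r) ≤ e^{5r^2 + 5} and ρ ≤ 2. For the lower bound, choose z on |z|=r with -5z^2 purely imaginary of modulus 5r^2; then |sin(−5z^2 + 5)| grows like e^{5r^2}/2, so ρ ≥ 2. Hence ρ = 2.
Therefore ρ = 2.

Order ρ = 2.


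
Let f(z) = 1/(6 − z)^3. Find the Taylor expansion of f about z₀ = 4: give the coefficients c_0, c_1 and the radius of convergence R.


Let w = z − z₀, so z = z₀ + w.
Then 6 − z = 6 − (z₀ + w) = (6 − z₀) − w = 2 − w.
f(z) = 1/(2 − w)^3 = (1/(2)^3) · (1 − w/(2))^{−3}.
By the binomial series (1−u)^{−3} = Σ_{n≥0} C(n+2, 2) u^n for |u|<1, with u = w/(2):
  c_n = C(n+2, 2) / (2)^(n+3).
  c_0 = 1/(2)^3 = 1/8.
  c_1 = 3/(2)^4 = 3/16.
The series is valid for |w/d| < 1, i.e. |z − z₀| < |d|.
Radius of convergence: R = |6 − z₀| = |2| = 2 (distance from z₀ to the singularity z = 6).

c_0 = 1/8, c_1 = 3/16; R = 2.


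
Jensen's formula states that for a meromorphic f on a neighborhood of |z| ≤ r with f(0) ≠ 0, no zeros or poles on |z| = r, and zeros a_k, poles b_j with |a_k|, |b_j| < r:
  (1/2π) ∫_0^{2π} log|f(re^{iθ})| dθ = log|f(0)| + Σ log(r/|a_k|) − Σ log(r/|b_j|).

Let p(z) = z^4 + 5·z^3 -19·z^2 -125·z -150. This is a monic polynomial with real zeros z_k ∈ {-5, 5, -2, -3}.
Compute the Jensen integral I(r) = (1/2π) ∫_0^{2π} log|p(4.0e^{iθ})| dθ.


Zeros: -5, -3, -2, 5; r = 4.0.
Inside |z| < r: -3, -2. Outside (|z| ≥ r): -5, 5.
p(0) = -150, so log|p(0)| = log(150) = 5.0106.
Apply Jensen: I(r) = log|p(0)| + Σ_k log(r/|z_k|), summed over zeros inside |z| < r.
  log(r/|z_k|) for z_k = -2: log(4.0/2) = 0.6931
  log(r/|z_k|) for z_k = -3: log(4.0/3) = 0.2877
  Outside zeros (-5, 5) contribute nothing to the Jensen sum.
Sum over inside zeros: 0.9808.
I(r) = log|p(0)| + (inside sum) = 5.0106 + 0.9808 = 5.9915.
Note: since some zeros are outside |z| ≤ r, the simplified n·log(r) form does NOT apply — only the inside zeros contribute.

I(r) ≈ 5.9915.


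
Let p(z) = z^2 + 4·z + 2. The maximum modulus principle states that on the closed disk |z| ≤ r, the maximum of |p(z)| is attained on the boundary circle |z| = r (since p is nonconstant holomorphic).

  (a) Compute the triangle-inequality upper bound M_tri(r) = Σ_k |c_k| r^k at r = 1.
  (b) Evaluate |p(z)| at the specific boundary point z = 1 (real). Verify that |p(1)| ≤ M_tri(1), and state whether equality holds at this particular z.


Coefficients: c_0 = 2, c_1 = 4, c_2 = 1. Radius r = 1.
Part (a). Triangle bound: M_tri(r) = Σ_k |c_k| r^k
  = |2|·1^0 + |4|·1^1 + |1|·1^2
  = 2 + 4 + 1 = 7.
This bounds M(r) := max_{|z|=r} |p(z)| from above; equality holds iff all terms c_k z^k can be made to align in phase at a single z on |z|=r.
Part (b). At z = 1 (real, on the circle |z| = r):
  p(1) = (2)·1^0 + (4)·1^1 + (1)·1^2 = 7.
  |p(1)| = 7.
Since all nonzero coefficients share the same sign, |p(1)| = 7 = M_tri(1); the triangle bound is attained at z = 1, so in fact M(r) = 7.

M_tri(1) = 7; |p(1)| = 7; equality at z=1: yes.


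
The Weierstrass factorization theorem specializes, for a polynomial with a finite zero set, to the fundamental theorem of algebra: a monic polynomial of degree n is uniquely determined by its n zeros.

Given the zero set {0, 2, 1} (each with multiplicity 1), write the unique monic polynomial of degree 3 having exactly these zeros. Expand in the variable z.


The polynomial is p(z) = ∏_{α ∈ S} (z − α), where S = {0, 2, 1}.
Expanding the product yields: p(z) = z^3 -3·z^2 + 2·z.
The resulting polynomial has degree 3 and real coefficients as required.

p(z) = z^3 -3·z^2 + 2·z.


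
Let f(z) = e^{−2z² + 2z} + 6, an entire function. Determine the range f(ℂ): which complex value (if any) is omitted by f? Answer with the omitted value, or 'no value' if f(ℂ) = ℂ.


Little Picard bounds the complement of f(ℂ) to at most one point.
The exponent g(z) = −2z² + 2z is a nonconstant polynomial, hence surjective onto ℂ. So e^{g(z)} takes every value in {e^w : w ∈ ℂ} = ℂ ∖ {0}. Adding 6 shifts the range to ℂ ∖ {6}. f omits exactly 6.

Omitted value: 6.


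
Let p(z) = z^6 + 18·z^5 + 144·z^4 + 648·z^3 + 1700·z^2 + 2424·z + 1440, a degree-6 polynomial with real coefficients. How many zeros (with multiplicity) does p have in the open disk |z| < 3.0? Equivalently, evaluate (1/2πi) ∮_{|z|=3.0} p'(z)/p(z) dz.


The zeros of p are: -4, (-3 + 3i), (-3 - 3i), (-3 + 1i), (-3 - 1i), -2.
Their magnitudes are: 4, 4.243, 4.243, 3.162, 3.162, 2.
Zeros with |z| < R = 3.0: -2.
Count = 1.
By the argument principle, (1/2πi) ∮_{|z|=R} p'(z)/p(z) dz equals exactly this count.

Number of zeros inside |z| < 3.0: 1.


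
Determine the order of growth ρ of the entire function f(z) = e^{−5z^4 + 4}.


|e^{−5z^4 + 4}| = e^{Re(-5·z^4) + 4} ≤ e^{5|z|^4 + 4} = e^{5r^4 + 4} on |z| = r, so ρ ≤ 4. Choosing z on |z|=r so that -5·z^4 is real positive (always possible by picking arg z appropriately) gives |f(z)| = e^{5r^4 + 4}, matching the bound. The additive constant 4 does not affect log log M(r) ~ 4·log r. Hence ρ = 4.
Therefore ρ = 4.

Order ρ = 4.


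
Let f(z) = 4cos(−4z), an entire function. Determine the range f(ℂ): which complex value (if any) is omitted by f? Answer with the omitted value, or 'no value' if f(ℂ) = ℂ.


Little Picard bounds the complement of f(ℂ) to at most one point.
cos is entire and surjective onto ℂ: for every w ∈ ℂ, cos(ζ) = w has a solution ζ ∈ ℂ (e.g., via the complex inverse arccos). With ζ = −4z this gives z = ζ/(-4). Then 4·cos(−4z) takes every value in 4·ℂ = ℂ, and adding 0 is a bijection of ℂ. So f is surjective and omits no value. (Note: only on the real line is cos bounded by [−1, 1].)

Omitted value: no value.


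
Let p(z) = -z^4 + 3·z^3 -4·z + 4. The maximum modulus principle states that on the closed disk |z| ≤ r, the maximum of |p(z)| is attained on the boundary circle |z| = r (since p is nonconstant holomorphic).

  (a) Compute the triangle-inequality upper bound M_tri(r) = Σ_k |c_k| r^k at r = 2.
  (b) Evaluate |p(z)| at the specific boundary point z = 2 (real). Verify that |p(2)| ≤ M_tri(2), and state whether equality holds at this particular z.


Coefficients: c_0 = 4, c_1 = -4, c_2 = 0, c_3 = 3, c_4 = -1. Radius r = 2.
Part (a). Triangle bound: M_tri(r) = Σ_k |c_k| r^k
  = |4|·2^0 + |-4|·2^1 + |0|·2^2 + |3|·2^3 + |-1|·2^4
  = 4 + 8 + 0 + 24 + 16 = 52.
This bounds M(r) := max_{|z|=r} |p(z)| from above; equality holds iff all terms c_k z^k can be made to align in phase at a single z on |z|=r.
Part (b). At z = 2 (real, on the circle |z| = r):
  p(2) = (4)·2^0 + (-4)·2^1 + (0)·2^2 + (3)·2^3 + (-1)·2^4 = 4.
  |p(2)| = 4.
Check: |p(2)| = 4 ≤ 52 = M_tri(2). ✓ Equality does not hold at z = 2 (the coefficients have mixed signs, so the terms do not all align in phase there).

M_tri(2) = 52; |p(2)| = 4; equality at z=2: no.


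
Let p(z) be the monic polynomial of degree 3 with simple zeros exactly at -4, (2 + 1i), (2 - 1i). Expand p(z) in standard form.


The polynomial is p(z) = ∏_{α ∈ S} (z − α), where S = {-4, (2 + 1i), (2 - 1i)}.
Expanding the product yields: p(z) = z^3 -11·z + 20.
Note conjugate pairs combine to real quadratics: (z − (2+1i))(z − (2−1i)) = z² − 4z + 5.
The resulting polynomial has degree 3 and real coefficients as required.

p(z) = z^3 -11·z + 20.


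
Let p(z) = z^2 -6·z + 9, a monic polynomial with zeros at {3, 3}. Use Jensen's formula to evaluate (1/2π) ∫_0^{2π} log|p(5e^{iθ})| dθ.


Zeros: 3, 3; r = 5.
Inside |z| < r: 3, 3. Outside (|z| ≥ r): ∅.
p(0) = 9, so log|p(0)| = log(9) = 2.1972.
Apply Jensen: I(r) = log|p(0)| + Σ_k log(r/|z_k|), summed over zeros inside |z| < r.
  log(r/|z_k|) for z_k = 3: log(5/3) = 0.5108
  log(r/|z_k|) for z_k = 3: log(5/3) = 0.5108
Sum over inside zeros: 1.0217.
I(r) = log|p(0)| + (inside sum) = 2.1972 + 1.0217 = 3.2189.
Closed form (all zeros inside, monic): I(r) = n·log(r) = 2·log(5) = 3.2189. ✓

I(r) ≈ 3.2189.


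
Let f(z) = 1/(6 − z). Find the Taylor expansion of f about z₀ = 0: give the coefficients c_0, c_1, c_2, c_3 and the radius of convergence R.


Let w = z − z₀, so z = z₀ + w.
Then 6 − z = 6 − (z₀ + w) = (6 − z₀) − w = 6 − w.
f(z) = 1/(6 − w) = (1/(6)) · 1/(1 − w/(6)) = Σ_{n≥0} w^n / (6)^(n+1).
So c_n = 1/(6)^(n+1):
  c_0 = 1/(6)^1 = 1/6.
  c_1 = 1/(6)^2 = 1/36.
  c_2 = 1/(6)^3 = 1/216.
  c_3 = 1/(6)^4 = 1/1296.
The series is valid for |w/d| < 1, i.e. |z − z₀| < |d|.
Radius of convergence: R = |6 − z₀| = |6| = 6 (distance from z₀ to the singularity z = 6).

c_0 = 1/6, c_1 = 1/36, c_2 = 1/216, c_3 = 1/1296; R = 6.


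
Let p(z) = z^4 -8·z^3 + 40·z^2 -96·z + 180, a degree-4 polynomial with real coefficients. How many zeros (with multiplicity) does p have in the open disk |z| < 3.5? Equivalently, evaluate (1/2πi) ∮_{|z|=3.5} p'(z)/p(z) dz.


The zeros of p are: (3 + 3i), (3 - 3i), (1 + 3i), (1 - 3i).
Their magnitudes are: 4.243, 4.243, 3.162, 3.162.
Zeros with |z| < R = 3.5: (1 + 3i), (1 - 3i).
Count = 2.
By the argument principle, (1/2πi) ∮_{|z|=R} p'(z)/p(z) dz equals exactly this count.

Number of zeros inside |z| < 3.5: 2.


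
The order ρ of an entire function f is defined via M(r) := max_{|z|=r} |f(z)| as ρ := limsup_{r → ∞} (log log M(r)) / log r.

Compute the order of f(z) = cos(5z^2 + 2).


Write cos(w) = (e^{iw} ± e^{−iw})/(2 or 2i), so |cos(w)| ≤ e^{|w|}. With w = 5z^2 + 2, |w| ≤ 5r^2 + 2 on |z|=r, giving M(r) ≤ e^{5r^2 + 2} and ρ ≤ 2. For the lower bound, choose z on |z|=r with 5z^2 purely imaginary of modulus 5r^2; then |cos(5z^2 + 2)| grows like e^{5r^2}/2, so ρ ≥ 2. Hence ρ = 2.
Therefore ρ = 2.

Order ρ = 2.


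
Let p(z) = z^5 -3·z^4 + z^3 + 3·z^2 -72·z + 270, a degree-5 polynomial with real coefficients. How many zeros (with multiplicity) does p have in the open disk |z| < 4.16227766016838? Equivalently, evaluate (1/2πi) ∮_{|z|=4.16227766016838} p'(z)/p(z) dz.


The zeros of p are: (3 + 1i), (3 - 1i), -3, (0 + 3i), (0 - 3i).
Their magnitudes are: 3.162, 3.162, 3, 3, 3.
Zeros with |z| < R = 4.16227766016838: (3 + 1i), (3 - 1i), -3, (0 + 3i), (0 - 3i).
Count = 5.
By the argument principle, (1/2πi) ∮_{|z|=R} p'(z)/p(z) dz equals exactly this count.

Number of zeros inside |z| < 4.16227766016838: 5.


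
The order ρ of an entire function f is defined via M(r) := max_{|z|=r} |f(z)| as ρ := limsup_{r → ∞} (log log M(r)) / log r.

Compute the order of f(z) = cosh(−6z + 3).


cosh(w) is a linear combination of e^{iw} and e^{−iw} (or e^w, e^{−w} in the hyperbolic case), so |cosh(w)| ≤ e^{|w|}. With w = −6z + 3, |w| ≤ 6|z| + 3 = 6r + 3 on |z| = r, giving M(r) ≤ e^{6r + 3}, so ρ ≤ 1. On a suitable ray (z = it for sin/cos; z = t for sinh/cosh, t real → ∞), |cosh(−6z + 3)| grows like e^{6|t|}/2, so ρ ≥ 1. Hence ρ = 1.
Therefore ρ = 1.

Order ρ = 1.


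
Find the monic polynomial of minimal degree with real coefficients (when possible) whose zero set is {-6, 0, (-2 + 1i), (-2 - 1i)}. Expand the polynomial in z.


The polynomial is p(z) = ∏_{α ∈ S} (z − α), where S = {-6, 0, (-2 + 1i), (-2 - 1i)}.
Expanding the product yields: p(z) = z^4 + 10·z^3 + 29·z^2 + 30·z.
Note conjugate pairs combine to real quadratics: (z − (-2+1i))(z − (-2−1i)) = z² + 4z + 5.
The resulting polynomial has degree 4 and real coefficients as required.

p(z) = z^4 + 10·z^3 + 29·z^2 + 30·z.


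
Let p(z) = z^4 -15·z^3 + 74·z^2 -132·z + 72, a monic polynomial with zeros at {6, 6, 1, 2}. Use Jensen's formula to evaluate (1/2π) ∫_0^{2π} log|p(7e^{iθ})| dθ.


Zeros: 1, 2, 6, 6; r = 7.
Inside |z| < r: 1, 2, 6, 6. Outside (|z| ≥ r): ∅.
p(0) = 72, so log|p(0)| = log(72) = 4.2767.
Apply Jensen: I(r) = log|p(0)| + Σ_k log(r/|z_k|), summed over zeros inside |z| < r.
  log(r/|z_k|) for z_k = 6: log(7/6) = 0.1542
  log(r/|z_k|) for z_k = 6: log(7/6) = 0.1542
  log(r/|z_k|) for z_k = 1: log(7/1) = 1.9459
  log(r/|z_k|) for z_k = 2: log(7/2) = 1.2528
Sum over inside zeros: 3.5070.
I(r) = log|p(0)| + (inside sum) = 4.2767 + 3.5070 = 7.7836.
Closed form (all zeros inside, monic): I(r) = n·log(r) = 4·log(7) = 7.7836. ✓

I(r) ≈ 7.7836.


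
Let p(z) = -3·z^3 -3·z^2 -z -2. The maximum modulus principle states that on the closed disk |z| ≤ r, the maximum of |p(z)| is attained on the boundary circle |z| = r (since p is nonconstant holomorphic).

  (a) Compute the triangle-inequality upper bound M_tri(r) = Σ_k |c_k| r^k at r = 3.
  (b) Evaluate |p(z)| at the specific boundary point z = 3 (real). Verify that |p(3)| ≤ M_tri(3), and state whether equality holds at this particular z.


Coefficients: c_0 = -2, c_1 = -1, c_2 = -3, c_3 = -3. Radius r = 3.
Part (a). Triangle bound: M_tri(r) = Σ_k |c_k| r^k
  = |-2|·3^0 + |-1|·3^1 + |-3|·3^2 + |-3|·3^3
  = 2 + 3 + 27 + 81 = 113.
This bounds M(r) := max_{|z|=r} |p(z)| from above; equality holds iff all terms c_k z^k can be made to align in phase at a single z on |z|=r.
Part (b). At z = 3 (real, on the circle |z| = r):
  p(3) = (-2)·3^0 + (-1)·3^1 + (-3)·3^2 + (-3)·3^3 = -113.
  |p(3)| = 113.
Since all nonzero coefficients share the same sign, |p(3)| = 113 = M_tri(3); the triangle bound is attained at z = 3, so in fact M(r) = 113.

M_tri(3) = 113; |p(3)| = 113; equality at z=3: yes.


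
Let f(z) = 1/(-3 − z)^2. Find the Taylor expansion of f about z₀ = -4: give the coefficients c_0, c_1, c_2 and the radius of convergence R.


Let w = z − z₀, so z = z₀ + w.
Then -3 − z = -3 − (z₀ + w) = (-3 − z₀) − w = 1 − w.
f(z) = 1/(1 − w)^2 = (1/(1)^2) · (1 − w/(1))^{−2}.
By the binomial series (1−u)^{−2} = Σ_{n≥0} C(n+1, 1) u^n for |u|<1, with u = w/(1):
  c_n = C(n+1, 1) / (1)^(n+2).
  c_0 = 1/(1)^2 = 1.
  c_1 = 2/(1)^3 = 2.
  c_2 = 3/(1)^4 = 3.
The series is valid for |w/d| < 1, i.e. |z − z₀| < |d|.
Radius of convergence: R = |-3 − z₀| = |1| = 1 (distance from z₀ to the singularity z = -3).

c_0 = 1, c_1 = 2, c_2 = 3; R = 1.


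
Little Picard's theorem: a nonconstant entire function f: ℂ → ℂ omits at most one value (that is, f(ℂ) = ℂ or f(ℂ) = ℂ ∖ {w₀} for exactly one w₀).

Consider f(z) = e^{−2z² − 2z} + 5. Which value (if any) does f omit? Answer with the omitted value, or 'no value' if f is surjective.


Little Picard bounds the complement of f(ℂ) to at most one point.
The exponent g(z) = −2z² − 2z is a nonconstant polynomial, hence surjective onto ℂ. So e^{g(z)} takes every value in {e^w : w ∈ ℂ} = ℂ ∖ {0}. Adding 5 shifts the range to ℂ ∖ {5}. f omits exactly 5.

Omitted value: 5.


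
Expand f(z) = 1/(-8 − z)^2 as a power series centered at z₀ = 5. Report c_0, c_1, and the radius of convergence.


Let w = z − z₀, so z = z₀ + w.
Then -8 − z = -8 − (z₀ + w) = (-8 − z₀) − w = -13 − w.
f(z) = 1/(-13 − w)^2 = (1/(-13)^2) · (1 − w/(-13))^{−2}.
By the binomial series (1−u)^{−2} = Σ_{n≥0} C(n+1, 1) u^n for |u|<1, with u = w/(-13):
  c_n = C(n+1, 1) / (-13)^(n+2).
  c_0 = 1/(-13)^2 = 1/169.
  c_1 = 2/(-13)^3 = -2/2197.
The series is valid for |w/d| < 1, i.e. |z − z₀| < |d|.
Radius of convergence: R = |-8 − z₀| = |-13| = 13 (distance from z₀ to the singularity z = -8).

c_0 = 1/169, c_1 = -2/2197; R = 13.


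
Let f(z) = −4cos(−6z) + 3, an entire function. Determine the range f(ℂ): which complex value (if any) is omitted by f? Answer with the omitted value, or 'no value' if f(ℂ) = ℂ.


Little Picard bounds the complement of f(ℂ) to at most one point.
cos is entire and surjective onto ℂ: for every w ∈ ℂ, cos(ζ) = w has a solution ζ ∈ ℂ (e.g., via the complex inverse arccos). With ζ = −6z this gives z = ζ/(-6). Then -4·cos(−6z) takes every value in -4·ℂ = ℂ, and adding 3 is a bijection of ℂ. So f is surjective and omits no value. (Note: only on the real line is cos bounded by [−1, 1].)

Omitted value: no value.


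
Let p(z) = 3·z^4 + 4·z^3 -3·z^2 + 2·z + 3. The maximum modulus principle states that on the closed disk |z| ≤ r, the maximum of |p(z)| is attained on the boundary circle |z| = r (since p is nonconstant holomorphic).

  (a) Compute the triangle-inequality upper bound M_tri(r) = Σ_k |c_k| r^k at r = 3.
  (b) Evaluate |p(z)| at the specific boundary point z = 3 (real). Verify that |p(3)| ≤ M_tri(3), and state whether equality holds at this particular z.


Coefficients: c_0 = 3, c_1 = 2, c_2 = -3, c_3 = 4, c_4 = 3. Radius r = 3.
Part (a). Triangle bound: M_tri(r) = Σ_k |c_k| r^k
  = |3|·3^0 + |2|·3^1 + |-3|·3^2 + |4|·3^3 + |3|·3^4
  = 3 + 6 + 27 + 108 + 243 = 387.
This bounds M(r) := max_{|z|=r} |p(z)| from above; equality holds iff all terms c_k z^k can be made to align in phase at a single z on |z|=r.
Part (b). At z = 3 (real, on the circle |z| = r):
  p(3) = (3)·3^0 + (2)·3^1 + (-3)·3^2 + (4)·3^3 + (3)·3^4 = 333.
  |p(3)| = 333.
Check: |p(3)| = 333 ≤ 387 = M_tri(3). ✓ Equality does not hold at z = 3 (the coefficients have mixed signs, so the terms do not all align in phase there).

M_tri(3) = 387; |p(3)| = 333; equality at z=3: no.


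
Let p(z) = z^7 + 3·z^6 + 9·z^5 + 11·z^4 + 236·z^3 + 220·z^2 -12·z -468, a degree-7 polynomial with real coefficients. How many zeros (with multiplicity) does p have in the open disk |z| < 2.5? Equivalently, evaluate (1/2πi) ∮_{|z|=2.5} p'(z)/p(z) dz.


The zeros of p are: (-1 + 1i), (-1 - 1i), (-3 + 3i), (-3 - 3i), 1, (2 + 3i), (2 - 3i).
Their magnitudes are: 1.414, 1.414, 4.243, 4.243, 1, 3.606, 3.606.
Zeros with |z| < R = 2.5: (-1 + 1i), (-1 - 1i), 1.
Count = 3.
By the argument principle, (1/2πi) ∮_{|z|=R} p'(z)/p(z) dz equals exactly this count.

Number of zeros inside |z| < 2.5: 3.


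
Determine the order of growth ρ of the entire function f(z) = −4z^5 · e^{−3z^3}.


M(r) = max_{|z|=r} |-4|·|z|^5·|e^{−3z^3}| = 4·r^5 · e^{3r^3} (the factors attain their maxima compatibly on |z|=r). Then log M(r) = log 4 + 5·log r + 3r^3, dominated by the last term, so log log M(r) ~ 3·log r. The polynomial factor -4z^5 contributes only a log r term and does not affect the order. ρ = 3.
Therefore ρ = 3.

Order ρ = 3.


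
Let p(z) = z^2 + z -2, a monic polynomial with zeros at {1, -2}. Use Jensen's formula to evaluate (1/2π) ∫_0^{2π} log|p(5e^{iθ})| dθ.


Zeros: -2, 1; r = 5.
Inside |z| < r: -2, 1. Outside (|z| ≥ r): ∅.
p(0) = -2, so log|p(0)| = log(2) = 0.6931.
Apply Jensen: I(r) = log|p(0)| + Σ_k log(r/|z_k|), summed over zeros inside |z| < r.
  log(r/|z_k|) for z_k = 1: log(5/1) = 1.6094
  log(r/|z_k|) for z_k = -2: log(5/2) = 0.9163
Sum over inside zeros: 2.5257.
I(r) = log|p(0)| + (inside sum) = 0.6931 + 2.5257 = 3.2189.
Closed form (all zeros inside, monic): I(r) = n·log(r) = 2·log(5) = 3.2189. ✓

I(r) ≈ 3.2189.


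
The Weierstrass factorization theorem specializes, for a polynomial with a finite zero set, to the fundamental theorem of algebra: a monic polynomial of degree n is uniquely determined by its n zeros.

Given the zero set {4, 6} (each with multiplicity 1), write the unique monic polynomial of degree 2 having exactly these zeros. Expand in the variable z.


The polynomial is p(z) = ∏_{α ∈ S} (z − α), where S = {4, 6}.
Expanding the product yields: p(z) = z^2 -10·z + 24.
The resulting polynomial has degree 2 and real coefficients as required.

p(z) = z^2 -10·z + 24.


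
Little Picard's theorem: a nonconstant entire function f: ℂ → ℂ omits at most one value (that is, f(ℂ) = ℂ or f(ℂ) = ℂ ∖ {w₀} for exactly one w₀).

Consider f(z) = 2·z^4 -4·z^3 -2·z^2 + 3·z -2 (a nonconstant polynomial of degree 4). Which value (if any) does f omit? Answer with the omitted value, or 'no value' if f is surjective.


Little Picard bounds the complement of f(ℂ) to at most one point.
For every w ∈ ℂ, the equation p(z) − w = 0 is a nonconstant polynomial in z and hence has at least one root by the fundamental theorem of algebra. So p is surjective onto ℂ, omitting no value.

Omitted value: no value.


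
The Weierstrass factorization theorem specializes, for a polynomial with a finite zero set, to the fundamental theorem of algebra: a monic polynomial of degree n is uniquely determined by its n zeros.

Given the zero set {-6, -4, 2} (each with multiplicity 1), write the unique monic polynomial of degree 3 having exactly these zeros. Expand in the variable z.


The polynomial is p(z) = ∏_{α ∈ S} (z − α), where S = {-6, -4, 2}.
Expanding the product yields: p(z) = z^3 + 8·z^2 + 4·z -48.
The resulting polynomial has degree 3 and real coefficients as required.

p(z) = z^3 + 8·z^2 + 4·z -48.


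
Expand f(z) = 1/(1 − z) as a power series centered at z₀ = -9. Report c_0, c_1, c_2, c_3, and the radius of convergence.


Let w = z − z₀, so z = z₀ + w.
Then 1 − z = 1 − (z₀ + w) = (1 − z₀) − w = 10 − w.
f(z) = 1/(10 − w) = (1/(10)) · 1/(1 − w/(10)) = Σ_{n≥0} w^n / (10)^(n+1).
So c_n = 1/(10)^(n+1):
  c_0 = 1/(10)^1 = 1/10.
  c_1 = 1/(10)^2 = 1/100.
  c_2 = 1/(10)^3 = 1/1000.
  c_3 = 1/(10)^4 = 1/10000.
The series is valid for |w/d| < 1, i.e. |z − z₀| < |d|.
Radius of convergence: R = |1 − z₀| = |10| = 10 (distance from z₀ to the singularity z = 1).

c_0 = 1/10, c_1 = 1/100, c_2 = 1/1000, c_3 = 1/10000; R = 10.


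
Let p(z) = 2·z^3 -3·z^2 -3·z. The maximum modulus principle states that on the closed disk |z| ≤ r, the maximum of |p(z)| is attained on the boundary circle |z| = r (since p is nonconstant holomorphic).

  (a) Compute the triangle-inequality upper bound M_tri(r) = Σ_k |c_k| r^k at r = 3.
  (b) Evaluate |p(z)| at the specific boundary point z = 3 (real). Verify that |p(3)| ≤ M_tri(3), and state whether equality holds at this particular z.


Coefficients: c_0 = 0, c_1 = -3, c_2 = -3, c_3 = 2. Radius r = 3.
Part (a). Triangle bound: M_tri(r) = Σ_k |c_k| r^k
  = |0|·3^0 + |-3|·3^1 + |-3|·3^2 + |2|·3^3
  = 0 + 9 + 27 + 54 = 90.
This bounds M(r) := max_{|z|=r} |p(z)| from above; equality holds iff all terms c_k z^k can be made to align in phase at a single z on |z|=r.
Part (b). At z = 3 (real, on the circle |z| = r):
  p(3) = (0)·3^0 + (-3)·3^1 + (-3)·3^2 + (2)·3^3 = 18.
  |p(3)| = 18.
Check: |p(3)| = 18 ≤ 90 = M_tri(3). ✓ Equality does not hold at z = 3 (the coefficients have mixed signs, so the terms do not all align in phase there).

M_tri(3) = 90; |p(3)| = 18; equality at z=3: no.


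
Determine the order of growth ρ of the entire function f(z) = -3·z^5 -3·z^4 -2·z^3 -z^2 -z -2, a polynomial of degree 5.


|f(z)| ≤ Σ|c_k|·r^k = O(r^5) as r → ∞. Polynomial growth is O(e^{r^ε}) for every ε > 0 (since r^5/e^{r^ε} → 0), so ρ ≤ ε for all ε > 0, i.e. ρ = 0. Every nonconstant polynomial has order 0.
Therefore ρ = 0.

Order ρ = 0.


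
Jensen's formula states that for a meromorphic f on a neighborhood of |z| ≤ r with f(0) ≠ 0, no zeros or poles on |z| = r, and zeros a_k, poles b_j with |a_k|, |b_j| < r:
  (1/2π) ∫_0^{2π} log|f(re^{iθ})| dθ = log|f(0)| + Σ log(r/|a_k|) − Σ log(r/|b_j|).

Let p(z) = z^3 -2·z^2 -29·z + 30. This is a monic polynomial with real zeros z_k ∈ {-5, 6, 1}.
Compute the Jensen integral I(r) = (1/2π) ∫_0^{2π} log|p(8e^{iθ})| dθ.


Zeros: -5, 1, 6; r = 8.
Inside |z| < r: -5, 1, 6. Outside (|z| ≥ r): ∅.
p(0) = 30, so log|p(0)| = log(30) = 3.4012.
Apply Jensen: I(r) = log|p(0)| + Σ_k log(r/|z_k|), summed over zeros inside |z| < r.
  log(r/|z_k|) for z_k = -5: log(8/5) = 0.4700
  log(r/|z_k|) for z_k = 6: log(8/6) = 0.2877
  log(r/|z_k|) for z_k = 1: log(8/1) = 2.0794
Sum over inside zeros: 2.8371.
I(r) = log|p(0)| + (inside sum) = 3.4012 + 2.8371 = 6.2383.
Closed form (all zeros inside, monic): I(r) = n·log(r) = 3·log(8) = 6.2383. ✓

I(r) ≈ 6.2383.


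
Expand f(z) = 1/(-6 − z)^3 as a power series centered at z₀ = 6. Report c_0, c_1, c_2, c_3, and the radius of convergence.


Let w = z − z₀, so z = z₀ + w.
Then -6 − z = -6 − (z₀ + w) = (-6 − z₀) − w = -12 − w.
f(z) = 1/(-12 − w)^3 = (1/(-12)^3) · (1 − w/(-12))^{−3}.
By the binomial series (1−u)^{−3} = Σ_{n≥0} C(n+2, 2) u^n for |u|<1, with u = w/(-12):
  c_n = C(n+2, 2) / (-12)^(n+3).
  c_0 = 1/(-12)^3 = -1/1728.
  c_1 = 3/(-12)^4 = 1/6912.
  c_2 = 6/(-12)^5 = -1/41472.
  c_3 = 10/(-12)^6 = 5/1492992.
The series is valid for |w/d| < 1, i.e. |z − z₀| < |d|.
Radius of convergence: R = |-6 − z₀| = |-12| = 12 (distance from z₀ to the singularity z = -6).

c_0 = -1/1728, c_1 = 1/6912, c_2 = -1/41472, c_3 = 5/1492992; R = 12.


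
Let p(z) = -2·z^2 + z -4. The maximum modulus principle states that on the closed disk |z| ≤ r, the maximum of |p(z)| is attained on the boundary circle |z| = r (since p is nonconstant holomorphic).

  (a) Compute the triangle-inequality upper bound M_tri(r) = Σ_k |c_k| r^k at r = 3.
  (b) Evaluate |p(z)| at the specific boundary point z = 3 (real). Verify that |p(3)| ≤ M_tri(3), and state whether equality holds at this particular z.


Coefficients: c_0 = -4, c_1 = 1, c_2 = -2. Radius r = 3.
Part (a). Triangle bound: M_tri(r) = Σ_k |c_k| r^k
  = |-4|·3^0 + |1|·3^1 + |-2|·3^2
  = 4 + 3 + 18 = 25.
This bounds M(r) := max_{|z|=r} |p(z)| from above; equality holds iff all terms c_k z^k can be made to align in phase at a single z on |z|=r.
Part (b). At z = 3 (real, on the circle |z| = r):
  p(3) = (-4)·3^0 + (1)·3^1 + (-2)·3^2 = -19.
  |p(3)| = 19.
Check: |p(3)| = 19 ≤ 25 = M_tri(3). ✓ Equality does not hold at z = 3 (the coefficients have mixed signs, so the terms do not all align in phase there).

M_tri(3) = 25; |p(3)| = 19; equality at z=3: no.


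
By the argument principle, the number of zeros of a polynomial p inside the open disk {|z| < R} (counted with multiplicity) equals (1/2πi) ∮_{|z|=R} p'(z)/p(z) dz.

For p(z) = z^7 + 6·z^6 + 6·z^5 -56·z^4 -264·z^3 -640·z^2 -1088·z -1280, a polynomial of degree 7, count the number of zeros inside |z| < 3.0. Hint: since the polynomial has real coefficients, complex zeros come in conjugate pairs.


The zeros of p are: (0 + 2i), (0 - 2i), (-3 + 1i), (-3 - 1i), (-2 + 2i), (-2 - 2i), 4.
Their magnitudes are: 2, 2, 3.162, 3.162, 2.828, 2.828, 4.
Zeros with |z| < R = 3.0: (0 + 2i), (0 - 2i), (-2 + 2i), (-2 - 2i).
Count = 4.
By the argument principle, (1/2πi) ∮_{|z|=R} p'(z)/p(z) dz equals exactly this count.

Number of zeros inside |z| < 3.0: 4.
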